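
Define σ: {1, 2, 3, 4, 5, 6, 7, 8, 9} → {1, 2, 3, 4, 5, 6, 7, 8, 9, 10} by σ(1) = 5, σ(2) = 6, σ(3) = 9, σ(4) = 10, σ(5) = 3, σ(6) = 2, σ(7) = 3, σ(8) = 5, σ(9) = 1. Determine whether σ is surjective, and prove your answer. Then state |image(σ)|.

No element maps to 4, so σ is not surjective.
The image of σ is {1, 2, 3, 5, 6, 9, 10}, which has 7 elements.

7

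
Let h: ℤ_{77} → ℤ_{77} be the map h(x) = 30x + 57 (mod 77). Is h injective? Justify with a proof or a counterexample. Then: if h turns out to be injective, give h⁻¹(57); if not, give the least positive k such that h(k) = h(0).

By definition, injectivity means: for all s, t in the domain, h(s) = h(t) implies s = t.
Suppose h(s) = h(t) in ℤ_{77}. Then 30s + 57 ≡ 30t + 57 (mod 77), hence 30(s − t) ≡ 0 (mod 77).
Since gcd(30, 77) = 1, 30 is invertible modulo 77, thus s − t ≡ 0 (mod 77), i.e. s = t.
Hence h is injective.
We now compute 30⁻¹ mod 77 explicitly. Euclid's algorithm: 77 = 2·30 + 17, 30 = 1·17 + 13, 17 = 1·13 + 4, 13 = 3·4 + 1; back-substituting gives 1 = 18·30 − 7·77, so 30⁻¹ ≡ 18 (mod 77).
Since h is injective, we find h⁻¹(57): we need 30x ≡ 57 − 57 ≡ 0 (mod 77). Using 30⁻¹ = 18: x ≡ 18·0 = 0, so x = 0.
Check: h(0) = 30·0 + 57 = 57 ≡ 57 (mod 77).

0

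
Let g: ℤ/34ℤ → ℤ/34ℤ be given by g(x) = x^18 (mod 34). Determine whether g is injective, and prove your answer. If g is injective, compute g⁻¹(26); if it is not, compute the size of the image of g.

g(16): Repeated squaring mod 34: 16^1 ≡ 16, 16^2 ≡ 16² = 256 ≡ 18, 16^4 ≡ 18² = 324 ≡ 18, 16^8 ≡ 18² = 324 ≡ 18, 16^16 ≡ 18² = 324 ≡ 18. Since 18 = 16 + 2, 16^18 ≡ 18·18: 18·18 = 324 ≡ 18. So 16^18 ≡ 18 (mod 34).
g(18): Repeated squaring mod 34: 18^1 ≡ 18, 18^2 ≡ 18² = 324 ≡ 18, 18^4 ≡ 18² = 324 ≡ 18, 18^8 ≡ 18² = 324 ≡ 18, 18^16 ≡ 18² = 324 ≡ 18. Since 18 = 16 + 2, 18^18 ≡ 18·18: 18·18 = 324 ≡ 18. So 18^18 ≡ 18 (mod 34).
So g(16) = g(18) = 18 while 16 ≠ 18, so g is not injective.
Since g is not injective, we determine |image(g)|. Computing x^18 mod 34 for each x (by repeated squaring, reducing mod 34 at every step), the values g(0), g(1), …, g(33) are: 0, 1, 4, 9, 16, 25, 2, 15, 30, 13, 32, 19, 8, 33, 26, 21, 18, 17, 18, 21, 26, 33, 8, 19, 32, 13, 30, 15, 2, 25, 16, 9, 4, 1.
The distinct values are {0, 1, 2, 4, 8, 9, 13, 15, 16, 17, 18, 19, 21, 25, 26, 30, 32, 33}; there are 18 of them.

18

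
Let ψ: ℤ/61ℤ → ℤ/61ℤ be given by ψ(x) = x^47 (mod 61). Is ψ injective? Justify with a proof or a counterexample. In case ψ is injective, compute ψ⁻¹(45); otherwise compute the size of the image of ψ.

4

Since 61 is prime, the nonzero elements of ℤ/61ℤ form a cyclic group of order 60.
As gcd(47, 60) = 1, raising to the 47th power is a bijection on this group: if u^47 ≡ v^47 then (uv^{−1})^47 = 1, and the only element of order dividing gcd(47, 60) = 1 is 1, so u = v.
With ψ(0) = 0 this makes ψ injective on all of ℤ/61ℤ, hence bijective (finite equal-size domain and codomain). In particular ψ is injective.
Since ψ is injective, we find the preimage of 45. The inverse of x ↦ x^47 on (ℤ/61ℤ)^× is x ↦ x^23, because 47·23 = 1081 = 18·60 + 1 ≡ 1 (mod 60) and x^{60} = 1 for x ≠ 0 (Fermat). So ψ⁻¹(45) = 45^23 mod 61.
Repeated squaring mod 61: 45^1 ≡ 45, 45^2 ≡ 45² = 2025 ≡ 12, 45^4 ≡ 12² = 144 ≡ 22, 45^8 ≡ 22² = 484 ≡ 57, 45^16 ≡ 57² = 3249 ≡ 16. Since 23 = 16 + 4 + 2 + 1, 45^23 ≡ 16·22·12·45: 16·22 = 352 ≡ 47, then 47·12 = 564 ≡ 15, then 15·45 = 675 ≡ 4. So 45^23 ≡ 4 (mod 61).
Hence ψ⁻¹(45) = 4.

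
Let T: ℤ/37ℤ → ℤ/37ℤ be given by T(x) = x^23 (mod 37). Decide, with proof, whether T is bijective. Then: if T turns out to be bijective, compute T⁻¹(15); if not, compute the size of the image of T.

19

Since 37 is prime, the nonzero elements of ℤ/37ℤ form a cyclic group of order 36.
As gcd(23, 36) = 1, raising to the 23rd power is a bijection on this group: if x_1^23 ≡ x_2^23 then (x_1x_2^{−1})^23 = 1, and the only element of order dividing gcd(23, 36) = 1 is 1, so x_1 = x_2.
With T(0) = 0 this makes T injective on all of ℤ/37ℤ, hence bijective (finite equal-size domain and codomain). In particular T is bijective.
Since T is bijective, we find the preimage of 15. The inverse of x ↦ x^23 on (ℤ/37ℤ)^× is x ↦ x^11, because 23·11 = 253 = 7·36 + 1 ≡ 1 (mod 36) and x^{36} = 1 for x ≠ 0 (Fermat). So T⁻¹(15) = 15^11 mod 37.
Repeated squaring mod 37: 15^1 ≡ 15, 15^2 ≡ 15² = 225 ≡ 3, 15^4 ≡ 3² = 9, 15^8 ≡ 9² = 81 ≡ 7. Since 11 = 8 + 2 + 1, 15^11 ≡ 7·3·15: 7·3 = 21, then 21·15 = 315 ≡ 19. So 15^11 ≡ 19 (mod 37).
Hence T⁻¹(15) = 19.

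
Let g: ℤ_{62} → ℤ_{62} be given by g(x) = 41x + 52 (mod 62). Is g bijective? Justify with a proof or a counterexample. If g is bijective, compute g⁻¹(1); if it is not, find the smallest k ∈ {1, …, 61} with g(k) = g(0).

29

By definition, g is injective when g(x_1) = g(x_2) forces x_1 = x_2.
If g(x_1) = g(x_2), then 41x_1 ≡ 41x_2 (mod 62). Because gcd(41, 62) = 1, we may cancel 41 to get x_1 ≡ x_2 (mod 62).
We now compute 41⁻¹ mod 62 explicitly. Euclid's algorithm: 62 = 1·41 + 21, 41 = 1·21 + 20, 21 = 1·20 + 1; back-substituting gives 1 = 59·41 − 39·62, so 41⁻¹ ≡ 59 (mod 62).
Then y ↦ 59(y − 52) is a two-sided inverse to g, so every y ∈ ℤ_{62} has a preimage.
So g is bijective.
Since g is bijective, we find g⁻¹(1): we need 41x ≡ 1 − 52 ≡ 11 (mod 62). Using 41⁻¹ = 59: x ≡ 59·11 = 649 = 10·62 + 29, so x = 29.
Check: g(29) = 41·29 + 52 = 1241 = 20·62 + 1 ≡ 1 (mod 62).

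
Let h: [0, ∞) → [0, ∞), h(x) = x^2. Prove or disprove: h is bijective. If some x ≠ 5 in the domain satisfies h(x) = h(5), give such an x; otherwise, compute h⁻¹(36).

6

On [0, ∞), x ↦ x^2 is strictly increasing (injective) and for any y ∈ [0, ∞) the 2nd root y^{1/2} lies in [0, ∞) (surjective). So h is bijective.
Since x ↦ x^2 is strictly increasing on [0, ∞), it is injective there, so no x ≠ 5 in the domain has h(x) = h(5). We therefore compute h⁻¹(36) = 36^{1/2} = 6 (indeed 6^2 = 36).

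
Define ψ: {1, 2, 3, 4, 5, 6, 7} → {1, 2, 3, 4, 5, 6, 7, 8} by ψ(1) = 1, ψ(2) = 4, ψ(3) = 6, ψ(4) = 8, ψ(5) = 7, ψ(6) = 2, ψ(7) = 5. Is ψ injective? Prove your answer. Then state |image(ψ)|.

The values ψ(1), …, ψ(7) are 1, 4, 6, 8, 7, 2, 5 — all distinct.
So ψ(s) = ψ(t) only when s = t, and ψ is injective.
The image of ψ is {1, 2, 4, 5, 6, 7, 8}, which has 7 elements.

7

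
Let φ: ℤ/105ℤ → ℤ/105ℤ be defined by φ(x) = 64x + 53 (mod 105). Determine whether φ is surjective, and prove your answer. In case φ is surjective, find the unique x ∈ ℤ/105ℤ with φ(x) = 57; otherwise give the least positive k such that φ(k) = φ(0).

Recall: φ is surjective if every y in the codomain equals φ(x) for some x in the domain.
Since gcd(64, 105) = 1, 64 is invertible modulo 105. Euclid's algorithm: 105 = 1·64 + 41, 64 = 1·41 + 23, 41 = 1·23 + 18, 23 = 1·18 + 5, 18 = 3·5 + 3, 5 = 1·3 + 2, 3 = 1·2 + 1; back-substituting gives 1 = 64·64 − 39·105, so 64⁻¹ ≡ 64 (mod 105).
Then y ↦ 64(y − 53) is a two-sided inverse to φ, so every y ∈ ℤ/105ℤ has a preimage.
Thus φ is surjective.
Since φ is surjective, we compute φ⁻¹(57): solve 64x + 53 ≡ 57 (mod 105), i.e. 64x ≡ 4 (mod 105).
Multiplying by 64⁻¹ = 64 gives x ≡ 64·4 = 256 = 2·105 + 46 ≡ 46 (mod 105).
Check: φ(46) = 64·46 + 53 = 2997 = 28·105 + 57 ≡ 57 (mod 105).

46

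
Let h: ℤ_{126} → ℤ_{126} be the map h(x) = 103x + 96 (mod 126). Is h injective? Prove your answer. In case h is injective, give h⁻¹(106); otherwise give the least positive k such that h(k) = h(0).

16

Suppose h(u) = h(v) in ℤ_{126}. Then 103u + 96 ≡ 103v + 96 (mod 126), therefore 103(u − v) ≡ 0 (mod 126).
Since gcd(103, 126) = 1, 103 is invertible modulo 126, thus u − v ≡ 0 (mod 126), i.e. u = v.
So h is injective.
We now compute 103⁻¹ mod 126 explicitly. Euclid's algorithm: 126 = 1·103 + 23, 103 = 4·23 + 11, 23 = 2·11 + 1; back-substituting gives 1 = 115·103 − 94·126, so 103⁻¹ ≡ 115 (mod 126).
Since h is injective, we find h⁻¹(106): we need 103x ≡ 106 − 96 ≡ 10 (mod 126). Using 103⁻¹ = 115: x ≡ 115·10 = 1150 = 9·126 + 16, so x = 16.
Check: h(16) = 103·16 + 96 = 1744 = 13·126 + 106 ≡ 106 (mod 126).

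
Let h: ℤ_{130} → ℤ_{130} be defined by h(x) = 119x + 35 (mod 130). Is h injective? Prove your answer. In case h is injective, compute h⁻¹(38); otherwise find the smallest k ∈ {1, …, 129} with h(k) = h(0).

47

Recall that h is injective when h(u) = h(v) forces u = v.
If h(u) = h(v), then 119u ≡ 119v (mod 130). Because gcd(119, 130) = 1, we may cancel 119 to get u ≡ v (mod 130).
Hence h is injective.
We now compute 119⁻¹ mod 130 explicitly. Euclid's algorithm: 130 = 1·119 + 11, 119 = 10·11 + 9, 11 = 1·9 + 2, 9 = 4·2 + 1; back-substituting gives 1 = 59·119 − 54·130, so 119⁻¹ ≡ 59 (mod 130).
Since h is injective, we compute h⁻¹(38): solve 119x + 35 ≡ 38 (mod 130), i.e. 119x ≡ 3 (mod 130).
Multiplying by 119⁻¹ = 59 gives x ≡ 59·3 = 177 = 1·130 + 47 ≡ 47 (mod 130).
Check: h(47) = 119·47 + 35 = 5628 = 43·130 + 38 ≡ 38 (mod 130).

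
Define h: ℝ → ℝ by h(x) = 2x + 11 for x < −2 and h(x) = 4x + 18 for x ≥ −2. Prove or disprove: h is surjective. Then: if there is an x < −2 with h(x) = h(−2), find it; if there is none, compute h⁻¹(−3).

Both pieces are strictly increasing (slopes 2 and 4), so each is injective on its own interval.
The left piece maps (−∞, −2) onto (−∞, 7); the right piece maps [−2, ∞) onto [10, ∞).
The union (−∞, 7) ∪ [10, ∞) omits the interval between 7 and 10; in particular 7 has no preimage. So h is not surjective.
Because the two images are disjoint, no x < −2 has h(x) = h(−2), so we compute h⁻¹(−3): −3 lies in (−∞, 7), so solve 2x + 11 = −3: x = (−3 − 11)/2 = −7.

-7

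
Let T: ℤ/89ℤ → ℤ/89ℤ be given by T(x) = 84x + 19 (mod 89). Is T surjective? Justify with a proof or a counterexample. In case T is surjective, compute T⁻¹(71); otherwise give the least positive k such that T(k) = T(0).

By definition, surjectivity means every element of the codomain has a preimage under T.
Since gcd(84, 89) = 1, 84 is invertible modulo 89. Euclid's algorithm: 89 = 1·84 + 5, 84 = 16·5 + 4, 5 = 1·4 + 1; back-substituting gives 1 = 71·84 − 67·89, so 84⁻¹ ≡ 71 (mod 89).
For any y ∈ ℤ/89ℤ, x = 71(y − 19) mod 89 satisfies T(x) = 84·71(y − 19) + 19 ≡ y (since 84·71 ≡ 1 mod 89). So every y has a preimage.
Therefore T is surjective.
Since T is surjective, we compute T⁻¹(71): solve 84x + 19 ≡ 71 (mod 89), i.e. 84x ≡ 52 (mod 89).
Multiplying by 84⁻¹ = 71 gives x ≡ 71·52 = 3692 = 41·89 + 43 ≡ 43 (mod 89).
Check: T(43) = 84·43 + 19 = 3631 = 40·89 + 71 ≡ 71 (mod 89).

43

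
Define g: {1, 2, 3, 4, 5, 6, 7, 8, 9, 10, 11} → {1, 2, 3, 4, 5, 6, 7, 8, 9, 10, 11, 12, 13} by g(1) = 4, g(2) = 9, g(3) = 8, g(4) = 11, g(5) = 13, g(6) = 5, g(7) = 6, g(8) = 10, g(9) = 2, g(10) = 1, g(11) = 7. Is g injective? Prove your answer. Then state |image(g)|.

11

The values g(1), …, g(11) are 4, 9, 8, 11, 13, 5, 6, 10, 2, 1, 7 — all distinct.
So g(u) = g(v) only when u = v, and g is injective.
The image of g is {1, 2, 4, 5, 6, 7, 8, 9, 10, 11, 13}, which has 11 elements.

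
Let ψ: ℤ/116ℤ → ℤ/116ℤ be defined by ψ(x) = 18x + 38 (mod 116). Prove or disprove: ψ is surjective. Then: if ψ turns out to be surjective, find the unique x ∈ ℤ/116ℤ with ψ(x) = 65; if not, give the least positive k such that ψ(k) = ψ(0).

58

By definition, ψ is surjective if every y in the codomain equals ψ(x) for some x in the domain.
Since gcd(18, 116) = 2, we have 18x ≡ 0 (mod 2) for all x, so ψ(x) ≡ 0 (mod 2).
But 1 ≢ 0 (mod 2), so 1 ∈ ℤ/116ℤ has no preimage. Therefore ψ is not surjective.
Since ψ is not surjective, we find the least positive k with ψ(k) = ψ(0): this means 18k ≡ 0 (mod 116), i.e. 116 ∣ 18k. Since gcd(18, 116) = 2, dividing through by 2 this holds exactly when 58 ∣ 9k, and as gcd(9, 58) = 1, exactly when 58 ∣ k.
The smallest positive such k is 58.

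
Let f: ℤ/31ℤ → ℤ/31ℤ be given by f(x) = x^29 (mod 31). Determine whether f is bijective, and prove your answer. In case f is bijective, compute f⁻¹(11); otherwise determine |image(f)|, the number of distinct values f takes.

17

Since 31 is prime, the nonzero elements of ℤ/31ℤ form a cyclic group of order 30.
As gcd(29, 30) = 1, raising to the 29th power is a bijection on this group: if x_1^29 ≡ x_2^29 then (x_1x_2^{−1})^29 = 1, and the only element of order dividing gcd(29, 30) = 1 is 1, so x_1 = x_2.
With f(0) = 0 this makes f injective on all of ℤ/31ℤ, hence bijective (finite equal-size domain and codomain). In particular f is bijective.
Since f is bijective, we find the preimage of 11. The inverse of x ↦ x^29 on (ℤ/31ℤ)^× is x ↦ x^29, because 29·29 = 841 = 28·30 + 1 ≡ 1 (mod 30) and x^{30} = 1 for x ≠ 0 (Fermat). So f⁻¹(11) = 11^29 mod 31.
Repeated squaring mod 31: 11^1 ≡ 11, 11^2 ≡ 11² = 121 ≡ 28, 11^4 ≡ 28² = 784 ≡ 9, 11^8 ≡ 9² = 81 ≡ 19, 11^16 ≡ 19² = 361 ≡ 20. Since 29 = 16 + 8 + 4 + 1, 11^29 ≡ 20·19·9·11: 20·19 = 380 ≡ 8, then 8·9 = 72 ≡ 10, then 10·11 = 110 ≡ 17. So 11^29 ≡ 17 (mod 31).
Hence f⁻¹(11) = 17.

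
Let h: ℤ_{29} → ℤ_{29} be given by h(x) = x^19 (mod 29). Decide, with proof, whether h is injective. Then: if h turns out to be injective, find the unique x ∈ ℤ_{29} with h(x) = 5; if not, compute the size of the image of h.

Since 29 is prime, the nonzero elements of ℤ_{29} form a cyclic group of order 28.
As gcd(19, 28) = 1, raising to the 19th power is a bijection on this group: if x_1^19 ≡ x_2^19 then (x_1x_2^{−1})^19 = 1, and the only element of order dividing gcd(19, 28) = 1 is 1, so x_1 = x_2.
With h(0) = 0 this makes h injective on all of ℤ_{29}, hence bijective (finite equal-size domain and codomain). In particular h is injective.
Since h is injective, we find the preimage of 5. The inverse of x ↦ x^19 on (ℤ_{29})^× is x ↦ x^3, because 19·3 = 57 = 2·28 + 1 ≡ 1 (mod 28) and x^{28} = 1 for x ≠ 0 (Fermat). So h⁻¹(5) = 5^3 mod 29.
Repeated squaring mod 29: 5^1 ≡ 5, 5^2 ≡ 5² = 25. Since 3 = 2 + 1, 5^3 ≡ 25·5: 25·5 = 125 ≡ 9. So 5^3 ≡ 9 (mod 29).
Hence h⁻¹(5) = 9.

9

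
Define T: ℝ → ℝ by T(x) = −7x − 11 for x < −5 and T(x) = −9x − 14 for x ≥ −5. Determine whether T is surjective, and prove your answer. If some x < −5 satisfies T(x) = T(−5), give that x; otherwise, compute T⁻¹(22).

Both pieces are strictly decreasing (slopes −7 and −9), so each is injective on its own interval.
The left piece maps (−∞, −5) onto (24, ∞); the right piece maps [−5, ∞) onto (−∞, 31].
The union (24, ∞) ∪ (−∞, 31] covers ℝ, so T is surjective.
For the follow-up: the images overlap, so an x < −5 with T(x) = T(−5) exists. T(−5) = 31; solving −7x − 11 = 31 for x < −5 gives x = (31 + 11)/(−7) = −6.

-6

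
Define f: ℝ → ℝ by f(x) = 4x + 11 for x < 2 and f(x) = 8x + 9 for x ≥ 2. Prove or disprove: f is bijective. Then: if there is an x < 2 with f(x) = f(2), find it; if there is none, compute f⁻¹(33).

3

Both pieces are strictly increasing (slopes 4 and 8), so each is injective on its own interval.
The left piece maps (−∞, 2) onto (−∞, 19); the right piece maps [2, ∞) onto [25, ∞).
The images leave a gap (19 has no preimage), so f is not surjective, hence not bijective.
Because the two images are disjoint, no x < 2 has f(x) = f(2), so we compute f⁻¹(33): 33 lies in [25, ∞), so solve 8x + 9 = 33: x = (33 − 9)/8 = 3.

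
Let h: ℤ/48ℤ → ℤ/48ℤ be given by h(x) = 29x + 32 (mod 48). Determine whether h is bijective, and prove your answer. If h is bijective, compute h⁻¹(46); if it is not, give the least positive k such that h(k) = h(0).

22

Recall: h is injective if h(s) = h(t) implies s = t.
Suppose h(s) = h(t) in ℤ/48ℤ. Then 29s + 32 ≡ 29t + 32 (mod 48), therefore 29(s − t) ≡ 0 (mod 48).
Since gcd(29, 48) = 1, 29 is invertible modulo 48, so s − t ≡ 0 (mod 48), i.e. s = t.
We now compute 29⁻¹ mod 48 explicitly. Euclid's algorithm: 48 = 1·29 + 19, 29 = 1·19 + 10, 19 = 1·10 + 9, 10 = 1·9 + 1; back-substituting gives 1 = 5·29 − 3·48, so 29⁻¹ ≡ 5 (mod 48).
Then y ↦ 5(y − 32) is a two-sided inverse to h, so every y ∈ ℤ/48ℤ has a preimage.
Therefore h is bijective.
Since h is bijective, we compute h⁻¹(46): solve 29x + 32 ≡ 46 (mod 48), i.e. 29x ≡ 14 (mod 48).
Multiplying by 29⁻¹ = 5 gives x ≡ 5·14 = 70 = 1·48 + 22 ≡ 22 (mod 48).
Check: h(22) = 29·22 + 32 = 670 = 13·48 + 46 ≡ 46 (mod 48).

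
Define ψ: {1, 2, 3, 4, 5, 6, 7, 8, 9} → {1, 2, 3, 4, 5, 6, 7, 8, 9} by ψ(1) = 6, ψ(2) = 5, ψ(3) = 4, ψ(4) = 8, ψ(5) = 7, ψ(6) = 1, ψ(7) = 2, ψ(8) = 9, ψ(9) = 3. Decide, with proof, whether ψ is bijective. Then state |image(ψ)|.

9

The values 6, 5, 4, 8, 7, 1, 2, 9, 3 are a permutation of {1, 2, 3, 4, 5, 6, 7, 8, 9}: each element appears exactly once.
So ψ is injective and surjective, hence bijective.
The image of ψ is {1, 2, 3, 4, 5, 6, 7, 8, 9}, which has 9 elements.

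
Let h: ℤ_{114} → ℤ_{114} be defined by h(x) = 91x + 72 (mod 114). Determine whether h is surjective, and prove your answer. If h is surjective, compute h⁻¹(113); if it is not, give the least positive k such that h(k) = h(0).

Recall: surjectivity means every element of the codomain has a preimage under h.
Since gcd(91, 114) = 1, 91 is invertible modulo 114. Euclid's algorithm: 114 = 1·91 + 23, 91 = 3·23 + 22, 23 = 1·22 + 1; back-substituting gives 1 = 109·91 − 87·114, so 91⁻¹ ≡ 109 (mod 114).
For any y ∈ ℤ_{114}, x = 109(y − 72) mod 114 satisfies h(x) = 91·109(y − 72) + 72 ≡ y (since 91·109 ≡ 1 mod 114). So every y has a preimage.
Therefore h is surjective.
Since h is surjective, we compute h⁻¹(113): solve 91x + 72 ≡ 113 (mod 114), i.e. 91x ≡ 41 (mod 114).
Multiplying by 91⁻¹ = 109 gives x ≡ 109·41 = 4469 = 39·114 + 23 ≡ 23 (mod 114).
Check: h(23) = 91·23 + 72 = 2165 = 18·114 + 113 ≡ 113 (mod 114).

23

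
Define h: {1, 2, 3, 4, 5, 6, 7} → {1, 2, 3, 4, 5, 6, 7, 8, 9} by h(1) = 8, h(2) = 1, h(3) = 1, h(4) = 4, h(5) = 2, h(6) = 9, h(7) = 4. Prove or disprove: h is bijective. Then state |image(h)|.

5

h(2) = 1 = h(3) with 2 ≠ 3, so h is not injective, hence not bijective.
The image of h is {1, 2, 4, 8, 9}, which has 5 elements.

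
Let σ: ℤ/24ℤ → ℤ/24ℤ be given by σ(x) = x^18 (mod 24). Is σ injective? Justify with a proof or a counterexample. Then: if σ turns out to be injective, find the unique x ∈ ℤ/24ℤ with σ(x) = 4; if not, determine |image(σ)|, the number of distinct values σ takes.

4

σ(2): Repeated squaring mod 24: 2^1 ≡ 2, 2^2 ≡ 2² = 4, 2^4 ≡ 4² = 16, 2^8 ≡ 16² = 256 ≡ 16, 2^16 ≡ 16² = 256 ≡ 16. Since 18 = 16 + 2, 2^18 ≡ 16·4: 16·4 = 64 ≡ 16. So 2^18 ≡ 16 (mod 24).
σ(4): Repeated squaring mod 24: 4^1 ≡ 4, 4^2 ≡ 4² = 16, 4^4 ≡ 16² = 256 ≡ 16, 4^8 ≡ 16² = 256 ≡ 16, 4^16 ≡ 16² = 256 ≡ 16. Since 18 = 16 + 2, 4^18 ≡ 16·16: 16·16 = 256 ≡ 16. So 4^18 ≡ 16 (mod 24).
So σ(2) = σ(4) = 16 while 2 ≠ 4, thus σ is not injective.
Since σ is not injective, we determine |image(σ)|. Computing x^18 mod 24 for each x (by repeated squaring, reducing mod 24 at every step), the values σ(0), σ(1), …, σ(23) are: 0, 1, 16, 9, 16, 1, 0, 1, 16, 9, 16, 1, 0, 1, 16, 9, 16, 1, 0, 1, 16, 9, 16, 1.
The distinct values are {0, 1, 9, 16}; there are 4 of them.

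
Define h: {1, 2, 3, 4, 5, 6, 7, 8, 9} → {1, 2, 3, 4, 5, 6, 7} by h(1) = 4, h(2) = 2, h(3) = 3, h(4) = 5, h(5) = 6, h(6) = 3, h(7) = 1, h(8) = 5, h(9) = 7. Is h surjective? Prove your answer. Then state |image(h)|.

Every element of the codomain has a preimage: 1 = h(7), 2 = h(2), 3 = h(3), 4 = h(1), 5 = h(4), 6 = h(5), 7 = h(9).
Thus h is surjective.
The image of h is {1, 2, 3, 4, 5, 6, 7}, which has 7 elements.

7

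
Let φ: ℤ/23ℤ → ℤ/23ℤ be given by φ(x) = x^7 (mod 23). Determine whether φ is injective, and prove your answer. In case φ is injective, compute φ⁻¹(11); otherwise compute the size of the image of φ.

15

Since 23 is prime, the nonzero elements of ℤ/23ℤ form a cyclic group of order 22.
As gcd(7, 22) = 1, raising to the 7th power is a bijection on this group: if s^7 ≡ t^7 then (st^{−1})^7 = 1, and the only element of order dividing gcd(7, 22) = 1 is 1, so s = t.
With φ(0) = 0 this makes φ injective on all of ℤ/23ℤ, hence bijective (finite equal-size domain and codomain). In particular φ is injective.
Since φ is injective, we find the preimage of 11. The inverse of x ↦ x^7 on (ℤ/23ℤ)^× is x ↦ x^19, because 7·19 = 133 = 6·22 + 1 ≡ 1 (mod 22) and x^{22} = 1 for x ≠ 0 (Fermat). So φ⁻¹(11) = 11^19 mod 23.
Repeated squaring mod 23: 11^1 ≡ 11, 11^2 ≡ 11² = 121 ≡ 6, 11^4 ≡ 6² = 36 ≡ 13, 11^8 ≡ 13² = 169 ≡ 8, 11^16 ≡ 8² = 64 ≡ 18. Since 19 = 16 + 2 + 1, 11^19 ≡ 18·6·11: 18·6 = 108 ≡ 16, then 16·11 = 176 ≡ 15. So 11^19 ≡ 15 (mod 23).
Hence φ⁻¹(11) = 15.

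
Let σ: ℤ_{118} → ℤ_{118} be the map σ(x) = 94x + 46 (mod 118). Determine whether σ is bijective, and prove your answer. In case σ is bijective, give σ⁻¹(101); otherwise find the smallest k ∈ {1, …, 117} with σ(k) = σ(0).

We have gcd(94, 118) = 2 > 1. Taking u = 0 and v = 59: σ(0) = 46 and σ(59) = 94·59 + 46 = 5592 ≡ 46 (mod 118).
So σ(0) = σ(59) while 0 ≠ 59, thus σ is not injective, hence not bijective.
Since σ is not bijective, we find the least positive k with σ(k) = σ(0): this means 94k ≡ 0 (mod 118), i.e. 118 ∣ 94k. Since gcd(94, 118) = 2, dividing through by 2 this holds exactly when 59 ∣ 47k, and as gcd(47, 59) = 1, exactly when 59 ∣ k.
The smallest positive such k is 59.

59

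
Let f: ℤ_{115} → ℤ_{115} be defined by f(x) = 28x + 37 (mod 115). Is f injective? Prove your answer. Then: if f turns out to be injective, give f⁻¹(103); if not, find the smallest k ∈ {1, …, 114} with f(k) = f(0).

27

By definition, f is injective when f(x_1) = f(x_2) forces x_1 = x_2.
Suppose f(x_1) = f(x_2) in ℤ_{115}. Then 28x_1 + 37 ≡ 28x_2 + 37 (mod 115), therefore 28(x_1 − x_2) ≡ 0 (mod 115).
Since gcd(28, 115) = 1, 28 is invertible modulo 115, therefore x_1 − x_2 ≡ 0 (mod 115), i.e. x_1 = x_2.
Thus f is injective.
We now compute 28⁻¹ mod 115 explicitly. Euclid's algorithm: 115 = 4·28 + 3, 28 = 9·3 + 1; back-substituting gives 1 = 37·28 − 9·115, so 28⁻¹ ≡ 37 (mod 115).
Since f is injective, we find f⁻¹(103): we need 28x ≡ 103 − 37 ≡ 66 (mod 115). Using 28⁻¹ = 37: x ≡ 37·66 = 2442 = 21·115 + 27, so x = 27.
Check: f(27) = 28·27 + 37 = 793 = 6·115 + 103 ≡ 103 (mod 115).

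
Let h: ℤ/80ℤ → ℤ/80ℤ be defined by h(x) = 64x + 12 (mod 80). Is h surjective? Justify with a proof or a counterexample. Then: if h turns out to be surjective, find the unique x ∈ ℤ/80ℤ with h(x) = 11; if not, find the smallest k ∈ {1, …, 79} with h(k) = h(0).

5

Since gcd(64, 80) = 16, we have 64x ≡ 0 (mod 16) for all x, so h(x) ≡ 12 (mod 16).
But 0 ≢ 12 (mod 16), so 0 ∈ ℤ/80ℤ has no preimage. Thus h is not surjective.
Since h is not surjective, we find the least positive k with h(k) = h(0): this means 64k ≡ 0 (mod 80), i.e. 80 ∣ 64k. Since gcd(64, 80) = 16, dividing through by 16 this holds exactly when 5 ∣ 4k, and as gcd(4, 5) = 1, exactly when 5 ∣ k.
The smallest positive such k is 5.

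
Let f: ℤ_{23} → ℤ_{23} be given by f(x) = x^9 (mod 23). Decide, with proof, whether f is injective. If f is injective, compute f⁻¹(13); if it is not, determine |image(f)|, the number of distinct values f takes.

4

Since 23 is prime, the nonzero elements of ℤ_{23} form a cyclic group of order 22.
As gcd(9, 22) = 1, raising to the 9th power is a bijection on this group: if x_1^9 ≡ x_2^9 then (x_1x_2^{−1})^9 = 1, and the only element of order dividing gcd(9, 22) = 1 is 1, so x_1 = x_2.
With f(0) = 0 this makes f injective on all of ℤ_{23}, hence bijective (finite equal-size domain and codomain). In particular f is injective.
Since f is injective, we find the preimage of 13. The inverse of x ↦ x^9 on (ℤ_{23})^× is x ↦ x^5, because 9·5 = 45 = 2·22 + 1 ≡ 1 (mod 22) and x^{22} = 1 for x ≠ 0 (Fermat). So f⁻¹(13) = 13^5 mod 23.
Repeated squaring mod 23: 13^1 ≡ 13, 13^2 ≡ 13² = 169 ≡ 8, 13^4 ≡ 8² = 64 ≡ 18. Since 5 = 4 + 1, 13^5 ≡ 18·13: 18·13 = 234 ≡ 4. So 13^5 ≡ 4 (mod 23).
Hence f⁻¹(13) = 4.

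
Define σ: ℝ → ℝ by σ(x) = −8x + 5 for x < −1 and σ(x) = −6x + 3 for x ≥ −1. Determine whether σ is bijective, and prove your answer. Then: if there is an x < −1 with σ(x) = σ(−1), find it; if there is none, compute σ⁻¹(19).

Both pieces are strictly decreasing (slopes −8 and −6), so each is injective on its own interval.
The left piece maps (−∞, −1) onto (13, ∞); the right piece maps [−1, ∞) onto (−∞, 9].
The images leave a gap (13 has no preimage), so σ is not surjective, hence not bijective.
Because the two images are disjoint, no x < −1 has σ(x) = σ(−1), so we compute σ⁻¹(19): 19 lies in (13, ∞), so solve −8x + 5 = 19: x = (19 − 5)/(−8) = −7/4.

-7/4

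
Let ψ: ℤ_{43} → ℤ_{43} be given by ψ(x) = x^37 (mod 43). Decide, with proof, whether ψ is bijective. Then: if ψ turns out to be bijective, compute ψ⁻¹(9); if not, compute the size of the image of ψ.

Since 43 is prime, the nonzero elements of ℤ_{43} form a cyclic group of order 42.
As gcd(37, 42) = 1, raising to the 37th power is a bijection on this group: if a^37 ≡ b^37 then (ab^{−1})^37 = 1, and the only element of order dividing gcd(37, 42) = 1 is 1, so a = b.
With ψ(0) = 0 this makes ψ injective on all of ℤ_{43}, hence bijective (finite equal-size domain and codomain). In particular ψ is bijective.
Since ψ is bijective, we find the preimage of 9. The inverse of x ↦ x^37 on (ℤ_{43})^× is x ↦ x^25, because 37·25 = 925 = 22·42 + 1 ≡ 1 (mod 42) and x^{42} = 1 for x ≠ 0 (Fermat). So ψ⁻¹(9) = 9^25 mod 43.
Repeated squaring mod 43: 9^1 ≡ 9, 9^2 ≡ 9² = 81 ≡ 38, 9^4 ≡ 38² = 1444 ≡ 25, 9^8 ≡ 25² = 625 ≡ 23, 9^16 ≡ 23² = 529 ≡ 13. Since 25 = 16 + 8 + 1, 9^25 ≡ 13·23·9: 13·23 = 299 ≡ 41, then 41·9 = 369 ≡ 25. So 9^25 ≡ 25 (mod 43).
Hence ψ⁻¹(9) = 25.

25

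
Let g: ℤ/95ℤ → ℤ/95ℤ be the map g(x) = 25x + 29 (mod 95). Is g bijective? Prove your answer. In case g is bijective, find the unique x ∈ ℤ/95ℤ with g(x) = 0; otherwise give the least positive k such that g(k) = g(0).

19

Recall: injectivity means: for all a, b in the domain, g(a) = g(b) implies a = b.
We have gcd(25, 95) = 5 > 1. Taking a = 0 and b = 19: g(0) = 29 and g(19) = 25·19 + 29 = 504 ≡ 29 (mod 95).
So g(0) = g(19) while 0 ≠ 19, thus g is not injective, hence not bijective.
Since g is not bijective, we find the least positive k with g(k) = g(0): this means 25k ≡ 0 (mod 95), i.e. 95 ∣ 25k. Since gcd(25, 95) = 5, dividing through by 5 this holds exactly when 19 ∣ 5k, and as gcd(5, 19) = 1, exactly when 19 ∣ k.
The smallest positive such k is 19.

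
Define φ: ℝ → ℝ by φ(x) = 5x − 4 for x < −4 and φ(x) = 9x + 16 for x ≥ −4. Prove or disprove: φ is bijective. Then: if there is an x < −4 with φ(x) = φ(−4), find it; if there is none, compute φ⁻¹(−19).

Both pieces are strictly increasing (slopes 5 and 9), so each is injective on its own interval.
The left piece maps (−∞, −4) onto (−∞, −24); the right piece maps [−4, ∞) onto [−20, ∞).
The images leave a gap (−24 has no preimage), so φ is not surjective, hence not bijective.
Because the two images are disjoint, no x < −4 has φ(x) = φ(−4), so we compute φ⁻¹(−19): −19 lies in [−20, ∞), so solve 9x + 16 = −19: x = (−19 − 16)/9 = −35/9.

-35/9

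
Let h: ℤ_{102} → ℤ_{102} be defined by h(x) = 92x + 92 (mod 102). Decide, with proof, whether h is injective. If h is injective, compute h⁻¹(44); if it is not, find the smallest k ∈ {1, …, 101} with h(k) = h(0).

Recall that h is injective when h(a) = h(b) forces a = b.
We have gcd(92, 102) = 2 > 1. Taking a = 0 and b = 51: h(0) = 92 and h(51) = 92·51 + 92 = 4784 ≡ 92 (mod 102).
So h(0) = h(51) while 0 ≠ 51, thus h is not injective.
Since h is not injective, we find the least positive k with h(k) = h(0): this means 92k ≡ 0 (mod 102), i.e. 102 ∣ 92k. Since gcd(92, 102) = 2, dividing through by 2 this holds exactly when 51 ∣ 46k, and as gcd(46, 51) = 1, exactly when 51 ∣ k.
The smallest positive such k is 51.

51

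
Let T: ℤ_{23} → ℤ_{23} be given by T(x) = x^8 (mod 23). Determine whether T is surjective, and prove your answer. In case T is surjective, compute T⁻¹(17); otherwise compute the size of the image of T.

T(11): Repeated squaring mod 23: 11^1 ≡ 11, 11^2 ≡ 11² = 121 ≡ 6, 11^4 ≡ 6² = 36 ≡ 13, 11^8 ≡ 13² = 169 ≡ 8. So 11^8 ≡ 8 (mod 23).
T(12): Repeated squaring mod 23: 12^1 ≡ 12, 12^2 ≡ 12² = 144 ≡ 6, 12^4 ≡ 6² = 36 ≡ 13, 12^8 ≡ 13² = 169 ≡ 8. So 12^8 ≡ 8 (mod 23).
So T(11) = T(12) = 8 while 11 ≠ 12, therefore T is not injective.
A non-injective map from the 23-element set ℤ_{23} to itself takes at most 22 distinct values, so it cannot be surjective. Therefore T is not surjective.
Since T is not surjective, we determine |image(T)|. Computing x^8 mod 23 for each x (by repeated squaring, reducing mod 23 at every step), the values T(0), T(1), …, T(22) are: 0, 1, 3, 6, 9, 16, 18, 12, 4, 13, 2, 8, 8, 2, 13, 4, 12, 18, 16, 9, 6, 3, 1.
The distinct values are {0, 1, 2, 3, 4, 6, 8, 9, 12, 13, 16, 18}; there are 12 of them.

12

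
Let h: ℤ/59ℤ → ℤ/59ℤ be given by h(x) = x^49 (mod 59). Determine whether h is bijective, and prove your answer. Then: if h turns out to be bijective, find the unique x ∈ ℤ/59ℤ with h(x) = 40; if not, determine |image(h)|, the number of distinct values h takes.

Since 59 is prime, the nonzero elements of ℤ/59ℤ form a cyclic group of order 58.
As gcd(49, 58) = 1, raising to the 49th power is a bijection on this group: if s^49 ≡ t^49 then (st^{−1})^49 = 1, and the only element of order dividing gcd(49, 58) = 1 is 1, so s = t.
With h(0) = 0 this makes h injective on all of ℤ/59ℤ, hence bijective (finite equal-size domain and codomain). In particular h is bijective.
Since h is bijective, we find the preimage of 40. The inverse of x ↦ x^49 on (ℤ/59ℤ)^× is x ↦ x^45, because 49·45 = 2205 = 38·58 + 1 ≡ 1 (mod 58) and x^{58} = 1 for x ≠ 0 (Fermat). So h⁻¹(40) = 40^45 mod 59.
Repeated squaring mod 59: 40^1 ≡ 40, 40^2 ≡ 40² = 1600 ≡ 7, 40^4 ≡ 7² = 49, 40^8 ≡ 49² = 2401 ≡ 41, 40^16 ≡ 41² = 1681 ≡ 29, 40^32 ≡ 29² = 841 ≡ 15. Since 45 = 32 + 8 + 4 + 1, 40^45 ≡ 15·41·49·40: 15·41 = 615 ≡ 25, then 25·49 = 1225 ≡ 45, then 45·40 = 1800 ≡ 30. So 40^45 ≡ 30 (mod 59).
Hence h⁻¹(40) = 30.

30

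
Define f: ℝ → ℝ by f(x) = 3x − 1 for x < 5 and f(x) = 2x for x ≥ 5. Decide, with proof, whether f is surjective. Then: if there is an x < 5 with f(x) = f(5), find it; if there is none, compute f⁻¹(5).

Both pieces are strictly increasing (slopes 3 and 2), so each is injective on its own interval.
The left piece maps (−∞, 5) onto (−∞, 14); the right piece maps [5, ∞) onto [10, ∞).
The union (−∞, 14) ∪ [10, ∞) covers ℝ, so f is surjective.
For the follow-up: the images overlap, so an x < 5 with f(x) = f(5) exists. f(5) = 10; solving 3x − 1 = 10 for x < 5 gives x = (10 + 1)/3 = 11/3.

11/3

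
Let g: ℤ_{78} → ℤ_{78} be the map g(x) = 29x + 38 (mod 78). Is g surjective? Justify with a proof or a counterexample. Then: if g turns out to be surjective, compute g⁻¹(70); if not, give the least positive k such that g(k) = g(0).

28

Since gcd(29, 78) = 1, 29 is invertible modulo 78. Euclid's algorithm: 78 = 2·29 + 20, 29 = 1·20 + 9, 20 = 2·9 + 2, 9 = 4·2 + 1; back-substituting gives 1 = 35·29 − 13·78, so 29⁻¹ ≡ 35 (mod 78).
Then y ↦ 35(y − 38) is a two-sided inverse to g, so every y ∈ ℤ_{78} has a preimage.
Thus g is surjective.
Since g is surjective, we find g⁻¹(70): we need 29x ≡ 70 − 38 ≡ 32 (mod 78). Using 29⁻¹ = 35: x ≡ 35·32 = 1120 = 14·78 + 28, so x = 28.
Check: g(28) = 29·28 + 38 = 850 = 10·78 + 70 ≡ 70 (mod 78).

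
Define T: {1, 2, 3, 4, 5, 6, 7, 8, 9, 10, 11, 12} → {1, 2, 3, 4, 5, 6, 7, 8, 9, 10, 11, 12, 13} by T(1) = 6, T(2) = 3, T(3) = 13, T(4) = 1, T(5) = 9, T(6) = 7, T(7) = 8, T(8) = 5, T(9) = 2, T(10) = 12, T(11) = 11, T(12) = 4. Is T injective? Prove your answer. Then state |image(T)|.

The values T(1), …, T(12) are 6, 3, 13, 1, 9, 7, 8, 5, 2, 12, 11, 4 — all distinct.
So T(x_1) = T(x_2) only when x_1 = x_2, and T is injective.
The image of T is {1, 2, 3, 4, 5, 6, 7, 8, 9, 11, 12, 13}, which has 12 elements.

12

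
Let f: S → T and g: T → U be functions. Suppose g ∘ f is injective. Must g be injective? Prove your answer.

not injective

No. Take S = {0}, T = {0, 1, 2, 3}, U = {0, 1, 2, 3}, f(a) = a for each a ∈ S, and g(b) = 2 if b ∈ {2, 3} else g(b) = b.
Then g ∘ f = f is injective (S ⊂ T and f is the inclusion), but g(2) = g(3) = 2 with 2 ≠ 3, so g is not injective.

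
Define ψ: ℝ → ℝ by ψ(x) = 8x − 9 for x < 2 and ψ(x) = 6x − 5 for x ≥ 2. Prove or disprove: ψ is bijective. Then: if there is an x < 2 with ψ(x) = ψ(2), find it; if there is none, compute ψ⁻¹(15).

10/3

Both pieces are strictly increasing (slopes 8 and 6), so each is injective on its own interval.
The left piece maps (−∞, 2) onto (−∞, 7); the right piece maps [2, ∞) onto [7, ∞).
Since 7 = 7, the images partition ℝ: ψ is injective and surjective, hence bijective.
Because the two images are disjoint, no x < 2 has ψ(x) = ψ(2), so we compute ψ⁻¹(15): 15 lies in [7, ∞), so solve 6x − 5 = 15: x = (15 + 5)/6 = 10/3.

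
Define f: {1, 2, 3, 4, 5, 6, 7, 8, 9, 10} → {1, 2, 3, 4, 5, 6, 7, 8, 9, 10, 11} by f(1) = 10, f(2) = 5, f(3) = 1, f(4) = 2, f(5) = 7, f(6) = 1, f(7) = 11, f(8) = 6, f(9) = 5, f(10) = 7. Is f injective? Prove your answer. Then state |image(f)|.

7

f(3) = 1 = f(6) with 3 ≠ 6, so f is not injective.
The image of f is {1, 2, 5, 6, 7, 10, 11}, which has 7 elements.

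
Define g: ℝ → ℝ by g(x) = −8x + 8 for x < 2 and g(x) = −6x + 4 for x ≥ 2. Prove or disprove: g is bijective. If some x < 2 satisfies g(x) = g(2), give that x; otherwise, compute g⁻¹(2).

Both pieces are strictly decreasing (slopes −8 and −6), so each is injective on its own interval.
The left piece maps (−∞, 2) onto (−8, ∞); the right piece maps [2, ∞) onto (−∞, −8].
Since −8 = −8, the images partition ℝ: g is injective and surjective, hence bijective.
Because the two images are disjoint, no x < 2 has g(x) = g(2), so we compute g⁻¹(2): 2 lies in (−8, ∞), so solve −8x + 8 = 2: x = (2 − 8)/(−8) = 3/4.

3/4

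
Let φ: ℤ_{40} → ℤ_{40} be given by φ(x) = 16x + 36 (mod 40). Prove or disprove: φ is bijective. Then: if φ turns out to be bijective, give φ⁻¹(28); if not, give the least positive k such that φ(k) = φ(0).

5

Recall that φ is injective if φ(u) = φ(v) implies u = v.
We have gcd(16, 40) = 8 > 1. Taking u = 0 and v = 5: φ(0) = 36 and φ(5) = 16·5 + 36 = 116 ≡ 36 (mod 40).
So φ(0) = φ(5) while 0 ≠ 5, therefore φ is not injective, hence not bijective.
Since φ is not bijective, we find the least positive k with φ(k) = φ(0): this means 16k ≡ 0 (mod 40), i.e. 40 ∣ 16k. Since gcd(16, 40) = 8, dividing through by 8 this holds exactly when 5 ∣ 2k, and as gcd(2, 5) = 1, exactly when 5 ∣ k.
The smallest positive such k is 5.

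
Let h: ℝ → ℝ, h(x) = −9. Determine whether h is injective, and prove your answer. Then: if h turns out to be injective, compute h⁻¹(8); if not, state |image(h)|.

Recall: h is injective if h(s) = h(t) implies s = t.
h(0) = −9 = h(1) with 0 ≠ 1, so h is not injective.
Since h is not injective, we state |image(h)|: the image of h is {−9}, which has 1 element.

1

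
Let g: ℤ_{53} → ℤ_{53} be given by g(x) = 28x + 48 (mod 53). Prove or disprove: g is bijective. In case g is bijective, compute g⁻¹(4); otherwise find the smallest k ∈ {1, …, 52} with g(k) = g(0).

Suppose g(x_1) = g(x_2) in ℤ_{53}. Then 28x_1 + 48 ≡ 28x_2 + 48 (mod 53), so 28(x_1 − x_2) ≡ 0 (mod 53).
Since gcd(28, 53) = 1, 28 is invertible modulo 53, thus x_1 − x_2 ≡ 0 (mod 53), i.e. x_1 = x_2.
We now compute 28⁻¹ mod 53 explicitly. Euclid's algorithm: 53 = 1·28 + 25, 28 = 1·25 + 3, 25 = 8·3 + 1; back-substituting gives 1 = 36·28 − 19·53, so 28⁻¹ ≡ 36 (mod 53).
Then y ↦ 36(y − 48) is a two-sided inverse to g, so every y ∈ ℤ_{53} has a preimage.
Hence g is bijective.
Since g is bijective, we compute g⁻¹(4): solve 28x + 48 ≡ 4 (mod 53), i.e. 28x ≡ 9 (mod 53).
Multiplying by 28⁻¹ = 36 gives x ≡ 36·9 = 324 = 6·53 + 6 ≡ 6 (mod 53).
Check: g(6) = 28·6 + 48 = 216 = 4·53 + 4 ≡ 4 (mod 53).

6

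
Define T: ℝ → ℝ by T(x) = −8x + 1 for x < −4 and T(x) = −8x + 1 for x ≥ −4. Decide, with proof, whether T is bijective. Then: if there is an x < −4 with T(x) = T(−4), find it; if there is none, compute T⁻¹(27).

-13/4

Both pieces are strictly decreasing (slopes −8 and −8), so each is injective on its own interval.
The left piece maps (−∞, −4) onto (33, ∞); the right piece maps [−4, ∞) onto (−∞, 33].
Since 33 = 33, the images partition ℝ: T is injective and surjective, hence bijective.
Because the two images are disjoint, no x < −4 has T(x) = T(−4), so we compute T⁻¹(27): 27 lies in (−∞, 33], so solve −8x + 1 = 27: x = (27 − 1)/(−8) = −13/4.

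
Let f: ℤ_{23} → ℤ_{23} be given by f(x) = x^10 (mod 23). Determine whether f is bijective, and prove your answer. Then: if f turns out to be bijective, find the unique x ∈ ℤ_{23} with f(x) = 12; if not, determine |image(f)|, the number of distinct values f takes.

f(11): Repeated squaring mod 23: 11^1 ≡ 11, 11^2 ≡ 11² = 121 ≡ 6, 11^4 ≡ 6² = 36 ≡ 13, 11^8 ≡ 13² = 169 ≡ 8. Since 10 = 8 + 2, 11^10 ≡ 8·6: 8·6 = 48 ≡ 2. So 11^10 ≡ 2 (mod 23).
f(12): Repeated squaring mod 23: 12^1 ≡ 12, 12^2 ≡ 12² = 144 ≡ 6, 12^4 ≡ 6² = 36 ≡ 13, 12^8 ≡ 13² = 169 ≡ 8. Since 10 = 8 + 2, 12^10 ≡ 8·6: 8·6 = 48 ≡ 2. So 12^10 ≡ 2 (mod 23).
So f(11) = f(12) = 2 while 11 ≠ 12, so f is not injective, hence not bijective.
Since f is not bijective, we determine |image(f)|. Computing x^10 mod 23 for each x (by repeated squaring, reducing mod 23 at every step), the values f(0), f(1), …, f(22) are: 0, 1, 12, 8, 6, 9, 4, 13, 3, 18, 16, 2, 2, 16, 18, 3, 13, 4, 9, 6, 8, 12, 1.
The distinct values are {0, 1, 2, 3, 4, 6, 8, 9, 12, 13, 16, 18}; there are 12 of them.

12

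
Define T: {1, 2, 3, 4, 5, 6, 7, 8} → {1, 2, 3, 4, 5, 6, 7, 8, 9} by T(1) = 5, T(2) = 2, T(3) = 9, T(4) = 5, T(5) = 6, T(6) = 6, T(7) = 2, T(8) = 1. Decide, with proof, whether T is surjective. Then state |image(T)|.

No element maps to 3, so T is not surjective.
The image of T is {1, 2, 5, 6, 9}, which has 5 elements.

5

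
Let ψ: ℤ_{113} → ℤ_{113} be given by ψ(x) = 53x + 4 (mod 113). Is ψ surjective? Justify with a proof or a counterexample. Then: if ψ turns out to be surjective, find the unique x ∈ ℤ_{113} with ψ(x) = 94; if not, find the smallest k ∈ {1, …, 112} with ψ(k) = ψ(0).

55

Since gcd(53, 113) = 1, 53 is invertible modulo 113. Euclid's algorithm: 113 = 2·53 + 7, 53 = 7·7 + 4, 7 = 1·4 + 3, 4 = 1·3 + 1; back-substituting gives 1 = 32·53 − 15·113, so 53⁻¹ ≡ 32 (mod 113).
For any y ∈ ℤ_{113}, x = 32(y − 4) mod 113 satisfies ψ(x) = 53·32(y − 4) + 4 ≡ y (since 53·32 ≡ 1 mod 113). So every y has a preimage.
Hence ψ is surjective.
Since ψ is surjective, we find ψ⁻¹(94): we need 53x ≡ 94 − 4 ≡ 90 (mod 113). Using 53⁻¹ = 32: x ≡ 32·90 = 2880 = 25·113 + 55, so x = 55.
Check: ψ(55) = 53·55 + 4 = 2919 = 25·113 + 94 ≡ 94 (mod 113).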